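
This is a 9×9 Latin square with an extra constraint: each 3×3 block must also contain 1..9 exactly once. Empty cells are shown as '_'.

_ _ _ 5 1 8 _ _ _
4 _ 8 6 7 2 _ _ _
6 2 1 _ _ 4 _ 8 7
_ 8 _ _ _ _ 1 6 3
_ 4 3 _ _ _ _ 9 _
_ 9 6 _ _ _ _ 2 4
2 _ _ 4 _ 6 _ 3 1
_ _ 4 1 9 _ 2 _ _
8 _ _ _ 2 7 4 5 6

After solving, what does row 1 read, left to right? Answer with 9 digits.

937518642

r1c8 = 4: row 1 has {1,5,8}; col 8 has {2,3,5,6,8,9}; box has {7,8} → only 4 remains.
r2c8 = 1 (sole candidate).
r3c5 = 3 (sole candidate).
r8c8 = 7 (sole candidate).
r8c9 = 8 (sole candidate).
r9c3 = 9 (sole candidate).
r9c4 = 3 (sole candidate).
r1c3 = 7: row 1 has {1,4,5,8}; col 3 has {1,3,4,6,8,9}; box has {1,2,4,6,8} → only 7 remains.
r3c4 = 9 (sole candidate).
r3c7 = 5 (sole candidate).
r5c9 = 5 (sole candidate).
r7c3 = 5 (sole candidate).
r7c5 = 8 (sole candidate).
r7c7 = 9 (sole candidate).
r8c1 = 3 (sole candidate).
r8c2 = 6 (sole candidate).
r8c6 = 5 (sole candidate).
r9c2 = 1 (sole candidate).
r1c1 = 9: row 1 has {1,4,5,7,8}; col 1 has {2,3,4,6,8}; box has {1,2,4,6,7,8} → only 9 remains.
r1c2 = 3: row 1 has {1,4,5,7,8,9}; col 2 has {1,2,4,6,8,9}; box has {1,2,4,6,7,8,9} → only 3 remains.
r1c7 = 6: row 1 has {1,3,4,5,7,8,9}; col 7 has {1,2,4,5,9}; box has {1,4,5,7,8} → only 6 remains.
r1c9 = 2: row 1 has {1,3,4,5,6,7,8,9}; col 9 has {1,3,4,5,6,7,8}; box has {1,4,5,6,7,8} → only 2 remains.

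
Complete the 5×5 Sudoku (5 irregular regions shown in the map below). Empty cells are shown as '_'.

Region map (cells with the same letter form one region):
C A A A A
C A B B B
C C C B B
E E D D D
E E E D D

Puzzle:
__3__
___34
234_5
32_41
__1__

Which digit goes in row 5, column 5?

3

row 1, column 5 = 2: row 1 has {3}; col 5 has {1,4,5}; region has {3} → only 2 remains.
row 2, column 3 = 2: row 2 has {3,4}; col 3 has {1,3,4}; region has {3,4,5} → only 2 remains.
row 3, column 4 = 1: row 3 has {2,3,4,5}; col 4 has {3,4}; region has {2,3,4,5} → only 1 remains.
row 4, column 3 = 5: row 4 has {1,2,3,4}; col 3 has {1,2,3,4}; region has {1,4} → only 5 remains.
row 5, column 4 = 2: row 5 has {1}; col 4 has {1,3,4}; region has {1,4,5} → only 2 remains.
row 5, column 5 = 3: row 5 has {1,2}; col 5 has {1,2,4,5}; region has {1,2,4,5} → only 3 remains.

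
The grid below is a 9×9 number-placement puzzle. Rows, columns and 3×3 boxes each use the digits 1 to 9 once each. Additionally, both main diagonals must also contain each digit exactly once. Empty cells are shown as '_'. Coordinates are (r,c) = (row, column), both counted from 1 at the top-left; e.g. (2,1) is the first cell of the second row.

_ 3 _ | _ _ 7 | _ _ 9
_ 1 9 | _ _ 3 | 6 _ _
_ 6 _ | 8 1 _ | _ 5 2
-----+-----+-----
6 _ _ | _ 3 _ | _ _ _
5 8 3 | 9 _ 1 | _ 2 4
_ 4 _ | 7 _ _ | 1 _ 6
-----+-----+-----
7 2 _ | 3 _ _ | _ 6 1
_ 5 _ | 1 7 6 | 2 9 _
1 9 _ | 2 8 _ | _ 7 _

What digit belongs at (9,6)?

5

(3,1) = 4: row 3 has {1,2,5,6,8}; col 1 has {1,5,6,7}; box has {1,3,6,9} → only 4 remains.
(3,3) = 7: row 3 has {1,2,4,5,6,8}; col 3 has {3,9}; box has {1,3,4,6,9}; main diagonal has {1,9} → only 7 remains.
(3,6) = 9: row 3 has {1,2,4,5,6,7,8}; col 6 has {1,3,6,7}; box has {1,3,7,8} → only 9 remains.
(3,7) = 3: row 3 has {1,2,4,5,6,7,8,9}; col 7 has {1,2,6}; box has {2,5,6,9}; anti-diagonal has {1,5,7,9} → only 3 remains.
(4,2) = 7: row 4 has {3,6}; col 2 has {1,2,3,4,5,6,8,9}; box has {3,4,5,6,8} → only 7 remains.
(4,8) = 8: row 4 has {3,6,7}; col 8 has {2,5,6,7,9}; box has {1,2,4,6} → only 8 remains.
(4,9) = 5: row 4 has {3,6,7,8}; col 9 has {1,2,4,6,9}; box has {1,2,4,6,8} → only 5 remains.
(5,5) = 6: row 5 has {1,2,3,4,5,8,9}; col 5 has {1,3,7,8}; box has {1,3,7,9}; main diagonal has {1,7,9}; anti-diagonal has {1,3,5,7,9} → only 6 remains.
(5,7) = 7: row 5 has {1,2,3,4,5,6,8,9}; col 7 has {1,2,3,6}; box has {1,2,4,5,6,8} → only 7 remains.
(6,3) = 2: row 6 has {1,4,6,7}; col 3 has {3,7,9}; box has {3,4,5,6,7,8} → only 2 remains.
(6,5) = 5: row 6 has {1,2,4,6,7}; col 5 has {1,3,6,7,8}; box has {1,3,6,7,9} → only 5 remains.
(6,6) = 8: row 6 has {1,2,4,5,6,7}; col 6 has {1,3,6,7,9}; box has {1,3,5,6,7,9}; main diagonal has {1,6,7,9} → only 8 remains.
(6,8) = 3: row 6 has {1,2,4,5,6,7,8}; col 8 has {2,5,6,7,8,9}; box has {1,2,4,5,6,7,8} → only 3 remains.
(9,9) = 3: row 9 has {1,2,7,8,9}; col 9 has {1,2,4,5,6,9}; box has {1,2,6,7,9}; main diagonal has {1,6,7,8,9} → only 3 remains.
(1,1) = 2: row 1 has {3,7,9}; col 1 has {1,4,5,6,7}; box has {1,3,4,6,7,9}; main diagonal has {1,3,6,7,8,9} → only 2 remains.
(1,5) = 4: row 1 has {2,3,7,9}; col 5 has {1,3,5,6,7,8}; box has {1,3,7,8,9} → only 4 remains.
(1,7) = 8: row 1 has {2,3,4,7,9}; col 7 has {1,2,3,6,7}; box has {2,3,5,6,9} → only 8 remains.
(1,8) = 1: row 1 has {2,3,4,7,8,9}; col 8 has {2,3,5,6,7,8,9}; box has {2,3,5,6,8,9} → only 1 remains.
(2,1) = 8: row 2 has {1,3,6,9}; col 1 has {1,2,4,5,6,7}; box has {1,2,3,4,6,7,9} → only 8 remains.
(2,4) = 5: row 2 has {1,3,6,8,9}; col 4 has {1,2,3,7,8,9}; box has {1,3,4,7,8,9} → only 5 remains.
(2,5) = 2: row 2 has {1,3,5,6,8,9}; col 5 has {1,3,4,5,6,7,8}; box has {1,3,4,5,7,8,9} → only 2 remains.
(2,8) = 4: row 2 has {1,2,3,5,6,8,9}; col 8 has {1,2,3,5,6,7,8,9}; box has {1,2,3,5,6,8,9}; anti-diagonal has {1,3,5,6,7,9} → only 4 remains.
(2,9) = 7: row 2 has {1,2,3,4,5,6,8,9}; col 9 has {1,2,3,4,5,6,9}; box has {1,2,3,4,5,6,8,9} → only 7 remains.
(4,3) = 1: row 4 has {3,5,6,7,8}; col 3 has {2,3,7,9}; box has {2,3,4,5,6,7,8} → only 1 remains.
(4,4) = 4: row 4 has {1,3,5,6,7,8}; col 4 has {1,2,3,5,7,8,9}; box has {1,3,5,6,7,8,9}; main diagonal has {1,2,3,6,7,8,9} → only 4 remains.
(4,6) = 2: row 4 has {1,3,4,5,6,7,8}; col 6 has {1,3,6,7,8,9}; box has {1,3,4,5,6,7,8,9}; anti-diagonal has {1,3,4,5,6,7,9} → only 2 remains.
(4,7) = 9: row 4 has {1,2,3,4,5,6,7,8}; col 7 has {1,2,3,6,7,8}; box has {1,2,3,4,5,6,7,8} → only 9 remains.
(6,1) = 9: row 6 has {1,2,3,4,5,6,7,8}; col 1 has {1,2,4,5,6,7,8}; box has {1,2,3,4,5,6,7,8} → only 9 remains.
(7,3) = 8: row 7 has {1,2,3,6,7}; col 3 has {1,2,3,7,9}; box has {1,2,5,7,9}; anti-diagonal has {1,2,3,4,5,6,7,9} → only 8 remains.
(7,5) = 9: row 7 has {1,2,3,6,7,8}; col 5 has {1,2,3,4,5,6,7,8}; box has {1,2,3,6,7,8} → only 9 remains.
(7,7) = 5: row 7 has {1,2,3,6,7,8,9}; col 7 has {1,2,3,6,7,8,9}; box has {1,2,3,6,7,9}; main diagonal has {1,2,3,4,6,7,8,9} → only 5 remains.
(8,1) = 3: row 8 has {1,2,5,6,7,9}; col 1 has {1,2,4,5,6,7,8,9}; box has {1,2,5,7,8,9} → only 3 remains.
(8,3) = 4: row 8 has {1,2,3,5,6,7,9}; col 3 has {1,2,3,7,8,9}; box has {1,2,3,5,7,8,9} → only 4 remains.
(8,9) = 8: row 8 has {1,2,3,4,5,6,7,9}; col 9 has {1,2,3,4,5,6,7,9}; box has {1,2,3,5,6,7,9} → only 8 remains.
(9,3) = 6: row 9 has {1,2,3,7,8,9}; col 3 has {1,2,3,4,7,8,9}; box has {1,2,3,4,5,7,8,9} → only 6 remains.
(9,7) = 4: row 9 has {1,2,3,6,7,8,9}; col 7 has {1,2,3,5,6,7,8,9}; box has {1,2,3,5,6,7,8,9} → only 4 remains.
(1,3) = 5: row 1 has {1,2,3,4,7,8,9}; col 3 has {1,2,3,4,6,7,8,9}; box has {1,2,3,4,6,7,8,9} → only 5 remains.
(1,4) = 6: row 1 has {1,2,3,4,5,7,8,9}; col 4 has {1,2,3,4,5,7,8,9}; box has {1,2,3,4,5,7,8,9} → only 6 remains.
(7,6) = 4: row 7 has {1,2,3,5,6,7,8,9}; col 6 has {1,2,3,6,7,8,9}; box has {1,2,3,6,7,8,9} → only 4 remains.
(9,6) = 5: row 9 has {1,2,3,4,6,7,8,9}; col 6 has {1,2,3,4,6,7,8,9}; box has {1,2,3,4,6,7,8,9} → only 5 remains.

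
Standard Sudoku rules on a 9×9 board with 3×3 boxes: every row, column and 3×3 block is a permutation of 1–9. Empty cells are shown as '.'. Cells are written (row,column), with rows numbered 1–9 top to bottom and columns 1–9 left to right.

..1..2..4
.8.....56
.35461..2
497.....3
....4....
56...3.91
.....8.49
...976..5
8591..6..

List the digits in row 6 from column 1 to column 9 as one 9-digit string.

(1,2) = 7: row 1 has {1,2,4}; col 2 has {3,5,6,8,9}; box has {1,3,5,8} → only 7 remains.
(3,1) = 9: row 3 has {1,2,3,4,5,6}; col 1 has {4,5,8}; box has {1,3,5,7,8} → only 9 remains.
(4,6) = 5: row 4 has {3,4,7,9}; col 6 has {1,2,3,6,8}; box has {3,4} → only 5 remains.
(9,6) = 4: row 9 has {1,5,6,8,9}; col 6 has {1,2,3,5,6,8}; box has {1,6,7,8,9} → only 4 remains.
(9,9) = 7: row 9 has {1,4,5,6,8,9}; col 9 has {1,2,3,4,5,6,9}; box has {4,5,6,9} → only 7 remains.
(1,1) = 6: row 1 has {1,2,4,7}; col 1 has {4,5,8,9}; box has {1,3,5,7,8,9} → only 6 remains.
(2,1) = 2: row 2 has {5,6,8}; col 1 has {4,5,6,8,9}; box has {1,3,5,6,7,8,9} → only 2 remains.
(2,3) = 4: row 2 has {2,5,6,8}; col 3 has {1,5,7,9}; box has {1,2,3,5,6,7,8,9} → only 4 remains.
(5,9) = 8: row 5 has {4}; col 9 has {1,2,3,4,5,6,7,9}; box has {1,3,9} → only 8 remains.
(4,7) = 2: row 4 has {3,4,5,7,9}; col 7 has {6}; box has {1,3,8,9} → only 2 remains.
(4,8) = 6: row 4 has {2,3,4,5,7,9}; col 8 has {4,5,9}; box has {1,2,3,8,9} → only 6 remains.
(5,8) = 7: row 5 has {4,8}; col 8 has {4,5,6,9}; box has {1,2,3,6,8,9} → only 7 remains.
(6,7) = 4: row 6 has {1,3,5,6,9}; col 7 has {2,6}; box has {1,2,3,6,7,8,9} → only 4 remains.
(3,8) = 8: row 3 has {1,2,3,4,5,6,9}; col 8 has {4,5,6,7,9}; box has {2,4,5,6} → only 8 remains.
(4,4) = 8: row 4 has {2,3,4,5,6,7,9}; col 4 has {1,4,9}; box has {3,4,5} → only 8 remains.
(4,5) = 1: row 4 has {2,3,4,5,6,7,8,9}; col 5 has {4,6,7}; box has {3,4,5,8} → only 1 remains.
(5,6) = 9: row 5 has {4,7,8}; col 6 has {1,2,3,4,5,6,8}; box has {1,3,4,5,8} → only 9 remains.
(5,7) = 5: row 5 has {4,7,8,9}; col 7 has {2,4,6}; box has {1,2,3,4,6,7,8,9} → only 5 remains.
(6,5) = 2: row 6 has {1,3,4,5,6,9}; col 5 has {1,4,6,7}; box has {1,3,4,5,8,9} → only 2 remains.
(9,5) = 3: row 9 has {1,4,5,6,7,8,9}; col 5 has {1,2,4,6,7}; box has {1,4,6,7,8,9} → only 3 remains.
(9,8) = 2: row 9 has {1,3,4,5,6,7,8,9}; col 8 has {4,5,6,7,8,9}; box has {4,5,6,7,9} → only 2 remains.
(1,8) = 3: row 1 has {1,2,4,6,7}; col 8 has {2,4,5,6,7,8,9}; box has {2,4,5,6,8} → only 3 remains.
(2,5) = 9: row 2 has {2,4,5,6,8}; col 5 has {1,2,3,4,6,7}; box has {1,2,4,6} → only 9 remains.
(2,6) = 7: row 2 has {2,4,5,6,8,9}; col 6 has {1,2,3,4,5,6,8,9}; box has {1,2,4,6,9} → only 7 remains.
(2,7) = 1: row 2 has {2,4,5,6,7,8,9}; col 7 has {2,4,5,6}; box has {2,3,4,5,6,8} → only 1 remains.
(3,7) = 7: row 3 has {1,2,3,4,5,6,8,9}; col 7 has {1,2,4,5,6}; box has {1,2,3,4,5,6,8} → only 7 remains.
(5,4) = 6: row 5 has {4,5,7,8,9}; col 4 has {1,4,8,9}; box has {1,2,3,4,5,8,9} → only 6 remains.
(6,3) = 8: row 6 has {1,2,3,4,5,6,9}; col 3 has {1,4,5,7,9}; box has {4,5,6,7,9} → only 8 remains.
(6,4) = 7: row 6 has {1,2,3,4,5,6,8,9}; col 4 has {1,4,6,8,9}; box has {1,2,3,4,5,6,8,9} → only 7 remains.

568723491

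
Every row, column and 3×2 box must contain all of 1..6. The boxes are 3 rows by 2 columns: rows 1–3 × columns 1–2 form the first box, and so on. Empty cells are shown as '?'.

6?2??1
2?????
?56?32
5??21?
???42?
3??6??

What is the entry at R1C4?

R3C4 = 1 (sole candidate).
R4C3 = 3 (sole candidate).
R5C1 = 1 (sole candidate).
R5C2 = 6 (sole candidate).
R5C3 = 5 (sole candidate).
R5C6 = 3 (sole candidate).
R6C3 = 1 (sole candidate).
R2C3 = 4 (sole candidate).
R3C1 = 4 (sole candidate).
R4C2 = 4 (sole candidate).
R4C6 = 6 (sole candidate).
R6C2 = 2 (sole candidate).
R1C2 = 3 (sole candidate).
R1C4 = 5: row 1 has {1,2,3,6}; col 4 has {1,2,4,6}; box has {1,2,4,6} → only 5 remains.

5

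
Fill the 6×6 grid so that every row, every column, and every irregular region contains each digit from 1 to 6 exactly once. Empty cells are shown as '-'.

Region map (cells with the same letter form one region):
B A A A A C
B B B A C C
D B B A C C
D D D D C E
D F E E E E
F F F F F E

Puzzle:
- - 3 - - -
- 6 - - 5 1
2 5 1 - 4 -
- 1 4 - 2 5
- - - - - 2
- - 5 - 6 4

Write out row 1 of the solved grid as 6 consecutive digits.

R1C1 = 4: row 1 has {3}; col 1 has {2}; region has {1,5,6} → only 4 remains.
R1C2 = 2: row 1 has {3,4}; col 2 has {1,5,6}; region has {3} → only 2 remains.
R1C5 = 1: row 1 has {2,3,4}; col 5 has {2,4,5,6}; region has {2,3} → only 1 remains.
R1C6 = 6: row 1 has {1,2,3,4}; col 6 has {1,2,4,5}; region has {1,2,4,5} → only 6 remains.
R2C1 = 3: row 2 has {1,5,6}; col 1 has {2,4}; region has {1,4,5,6} → only 3 remains.
R2C3 = 2: row 2 has {1,3,5,6}; col 3 has {1,3,4,5}; region has {1,3,4,5,6} → only 2 remains.
R2C4 = 4: row 2 has {1,2,3,5,6}; col 4 has {}; region has {1,2,3} → only 4 remains.
R3C4 = 6: row 3 has {1,2,4,5}; col 4 has {4}; region has {1,2,3,4} → only 6 remains.
R3C6 = 3: row 3 has {1,2,4,5,6}; col 6 has {1,2,4,5,6}; region has {1,2,4,5,6} → only 3 remains.
R4C1 = 6: row 4 has {1,2,4,5}; col 1 has {2,3,4}; region has {1,2,4} → only 6 remains.
R4C4 = 3: row 4 has {1,2,4,5,6}; col 4 has {4,6}; region has {1,2,4,6} → only 3 remains.
R5C1 = 5: row 5 has {2}; col 1 has {2,3,4,6}; region has {1,2,3,4,6} → only 5 remains.
R5C3 = 6: row 5 has {2,5}; col 3 has {1,2,3,4,5}; region has {2,4,5} → only 6 remains.
R5C4 = 1: row 5 has {2,5,6}; col 4 has {3,4,6}; region has {2,4,5,6} → only 1 remains.
R5C5 = 3: row 5 has {1,2,5,6}; col 5 has {1,2,4,5,6}; region has {1,2,4,5,6} → only 3 remains.
R6C1 = 1: row 6 has {4,5,6}; col 1 has {2,3,4,5,6}; region has {5,6} → only 1 remains.
R6C2 = 3: row 6 has {1,4,5,6}; col 2 has {1,2,5,6}; region has {1,5,6} → only 3 remains.
R6C4 = 2: row 6 has {1,3,4,5,6}; col 4 has {1,3,4,6}; region has {1,3,5,6} → only 2 remains.
R1C4 = 5: row 1 has {1,2,3,4,6}; col 4 has {1,2,3,4,6}; region has {1,2,3,4,6} → only 5 remains.

423516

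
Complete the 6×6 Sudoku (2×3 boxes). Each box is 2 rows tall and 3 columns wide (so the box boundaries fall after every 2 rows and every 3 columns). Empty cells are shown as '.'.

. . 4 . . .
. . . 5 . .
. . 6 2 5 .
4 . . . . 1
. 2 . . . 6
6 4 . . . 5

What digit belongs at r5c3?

5

r3c6 = 4: in row 3, 4 can only go here (every other open cell in that row sees a 4).
r2c5 = 4: in row 2, 4 can only go here (every other open cell in that row sees a 4).
r2c2 = 6: in row 2, 6 can only go here (every other open cell in that row sees a 6).
r4c3 = 2: in row 4, 2 can only go here (every other open cell in that row sees a 2).
r4c2 = 5: in row 4, 5 can only go here (every other open cell in that row sees a 5).
r1c1 = 5: in row 1, 5 can only go here (every other open cell in that row sees a 5).
r5c4 = 4: in row 5, 4 can only go here (every other open cell in that row sees a 4).
r5c3 = 5: in row 5, 5 can only go here (every other open cell in that row sees a 5).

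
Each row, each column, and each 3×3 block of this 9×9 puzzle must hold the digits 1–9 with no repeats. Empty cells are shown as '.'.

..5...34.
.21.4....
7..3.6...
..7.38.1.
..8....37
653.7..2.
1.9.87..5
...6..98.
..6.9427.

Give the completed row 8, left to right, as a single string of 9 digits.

472653981

row 3, column 3 = 4: row 3 has {3,6,7}; col 3 has {1,3,5,6,7,8,9}; box has {1,2,5,7} → only 4 remains.
row 7, column 4 = 2: row 7 has {1,5,7,8,9}; col 4 has {3,6}; box has {4,6,7,8,9} → only 2 remains.
row 7, column 8 = 6: row 7 has {1,2,5,7,8,9}; col 8 has {1,2,3,4,7,8}; box has {2,5,7,8,9} → only 6 remains.
row 8, column 3 = 2: row 8 has {6,8,9}; col 3 has {1,3,4,5,6,7,8,9}; box has {1,6,9} → only 2 remains.
row 7, column 7 = 4: row 7 has {1,2,5,6,7,8,9}; col 7 has {2,3,9}; box has {2,5,6,7,8,9} → only 4 remains.
row 6, column 7 = 8: row 6 has {2,3,5,6,7}; col 7 has {2,3,4,9}; box has {1,2,3,7} → only 8 remains.
row 7, column 2 = 3: row 7 has {1,2,4,5,6,7,8,9}; col 2 has {2,5}; box has {1,2,6,9} → only 3 remains.
row 9, column 2 = 8: row 9 has {2,4,6,7,9}; col 2 has {2,3,5}; box has {1,2,3,6,9} → only 8 remains.
row 3, column 2 = 9: row 3 has {3,4,6,7}; col 2 has {2,3,5,8}; box has {1,2,4,5,7} → only 9 remains.
row 3, column 8 = 5: row 3 has {3,4,6,7,9}; col 8 has {1,2,3,4,6,7,8}; box has {3,4} → only 5 remains.
row 4, column 2 = 4: row 4 has {1,3,7,8}; col 2 has {2,3,5,8,9}; box has {3,5,6,7,8} → only 4 remains.
row 5, column 2 = 1: row 5 has {3,7,8}; col 2 has {2,3,4,5,8,9}; box has {3,4,5,6,7,8} → only 1 remains.
row 8, column 2 = 7: row 8 has {2,6,8,9}; col 2 has {1,2,3,4,5,8,9}; box has {1,2,3,6,8,9} → only 7 remains.
row 9, column 1 = 5: row 9 has {2,4,6,7,8,9}; col 1 has {1,6,7}; box has {1,2,3,6,7,8,9} → only 5 remains.
row 9, column 4 = 1: row 9 has {2,4,5,6,7,8,9}; col 4 has {2,3,6}; box has {2,4,6,7,8,9} → only 1 remains.
row 9, column 9 = 3: row 9 has {1,2,4,5,6,7,8,9}; col 9 has {5,7}; box has {2,4,5,6,7,8,9} → only 3 remains.
row 1, column 1 = 8: row 1 has {3,4,5}; col 1 has {1,5,6,7}; box has {1,2,4,5,7,9} → only 8 remains.
row 1, column 2 = 6: row 1 has {3,4,5,8}; col 2 has {1,2,3,4,5,7,8,9}; box has {1,2,4,5,7,8,9} → only 6 remains.
row 2, column 1 = 3: row 2 has {1,2,4}; col 1 has {1,5,6,7,8}; box has {1,2,4,5,6,7,8,9} → only 3 remains.
row 2, column 8 = 9: row 2 has {1,2,3,4}; col 8 has {1,2,3,4,5,6,7,8}; box has {3,4,5} → only 9 remains.
row 3, column 7 = 1: row 3 has {3,4,5,6,7,9}; col 7 has {2,3,4,8,9}; box has {3,4,5,9} → only 1 remains.
row 8, column 1 = 4: row 8 has {2,6,7,8,9}; col 1 has {1,3,5,6,7,8}; box has {1,2,3,5,6,7,8,9} → only 4 remains.
row 8, column 5 = 5: row 8 has {2,4,6,7,8,9}; col 5 has {3,4,7,8,9}; box has {1,2,4,6,7,8,9} → only 5 remains.
row 8, column 6 = 3: row 8 has {2,4,5,6,7,8,9}; col 6 has {4,6,7,8}; box has {1,2,4,5,6,7,8,9} → only 3 remains.
row 8, column 9 = 1: row 8 has {2,3,4,5,6,7,8,9}; col 9 has {3,5,7}; box has {2,3,4,5,6,7,8,9} → only 1 remains.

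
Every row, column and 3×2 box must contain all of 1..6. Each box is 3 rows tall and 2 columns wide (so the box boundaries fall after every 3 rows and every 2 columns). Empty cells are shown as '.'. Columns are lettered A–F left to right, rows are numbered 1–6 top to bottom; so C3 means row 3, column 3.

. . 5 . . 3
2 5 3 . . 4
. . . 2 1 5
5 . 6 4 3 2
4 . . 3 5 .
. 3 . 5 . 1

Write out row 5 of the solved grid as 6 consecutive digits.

421356

E2 = 6: row 2 has {2,3,4,5}; col 5 has {1,3,5}; box has {1,3,4,5} → only 6 remains.
C3 = 4: row 3 has {1,2,5}; col 3 has {3,5,6}; box has {2,3,5} → only 4 remains.
B4 = 1: row 4 has {2,3,4,5,6}; col 2 has {3,5}; box has {3,4,5} → only 1 remains.
F5 = 6: row 5 has {3,4,5}; col 6 has {1,2,3,4,5}; box has {1,2,3,5} → only 6 remains.
A6 = 6: row 6 has {1,3,5}; col 1 has {2,4,5}; box has {1,3,4,5} → only 6 remains.
C6 = 2: row 6 has {1,3,5,6}; col 3 has {3,4,5,6}; box has {3,4,5,6} → only 2 remains.
E6 = 4: row 6 has {1,2,3,5,6}; col 5 has {1,3,5,6}; box has {1,2,3,5,6} → only 4 remains.
A1 = 1: row 1 has {3,5}; col 1 has {2,4,5,6}; box has {2,5} → only 1 remains.
D1 = 6: row 1 has {1,3,5}; col 4 has {2,3,4,5}; box has {2,3,4,5} → only 6 remains.
E1 = 2: row 1 has {1,3,5,6}; col 5 has {1,3,4,5,6}; box has {1,3,4,5,6} → only 2 remains.
D2 = 1: row 2 has {2,3,4,5,6}; col 4 has {2,3,4,5,6}; box has {2,3,4,5,6} → only 1 remains.
A3 = 3: row 3 has {1,2,4,5}; col 1 has {1,2,4,5,6}; box has {1,2,5} → only 3 remains.
B3 = 6: row 3 has {1,2,3,4,5}; col 2 has {1,3,5}; box has {1,2,3,5} → only 6 remains.
B5 = 2: row 5 has {3,4,5,6}; col 2 has {1,3,5,6}; box has {1,3,4,5,6} → only 2 remains.
C5 = 1: row 5 has {2,3,4,5,6}; col 3 has {2,3,4,5,6}; box has {2,3,4,5,6} → only 1 remains.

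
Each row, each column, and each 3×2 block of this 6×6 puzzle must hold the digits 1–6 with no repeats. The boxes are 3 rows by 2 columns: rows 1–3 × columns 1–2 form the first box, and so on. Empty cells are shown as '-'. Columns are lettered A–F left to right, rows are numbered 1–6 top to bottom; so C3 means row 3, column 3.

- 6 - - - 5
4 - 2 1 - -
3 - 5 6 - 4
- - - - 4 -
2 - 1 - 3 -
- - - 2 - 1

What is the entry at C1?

A1 = 1 (sole candidate).
E1 = 2 (sole candidate).
B2 = 5 (sole candidate).
E2 = 6 (sole candidate).
F2 = 3 (sole candidate).
B3 = 2 (sole candidate).
E3 = 1 (sole candidate).
B5 = 4 (sole candidate).
D5 = 5 (sole candidate).
F5 = 6 (sole candidate).
B6 = 3 (sole candidate).
E6 = 5 (sole candidate).
B4 = 1 (sole candidate).
D4 = 3 (sole candidate).
F4 = 2 (sole candidate).
A6 = 6 (sole candidate).
C6 = 4 (sole candidate).
C1 = 3: row 1 has {1,2,5,6}; col 3 has {1,2,4,5}; box has {1,2,5,6} → only 3 remains.

3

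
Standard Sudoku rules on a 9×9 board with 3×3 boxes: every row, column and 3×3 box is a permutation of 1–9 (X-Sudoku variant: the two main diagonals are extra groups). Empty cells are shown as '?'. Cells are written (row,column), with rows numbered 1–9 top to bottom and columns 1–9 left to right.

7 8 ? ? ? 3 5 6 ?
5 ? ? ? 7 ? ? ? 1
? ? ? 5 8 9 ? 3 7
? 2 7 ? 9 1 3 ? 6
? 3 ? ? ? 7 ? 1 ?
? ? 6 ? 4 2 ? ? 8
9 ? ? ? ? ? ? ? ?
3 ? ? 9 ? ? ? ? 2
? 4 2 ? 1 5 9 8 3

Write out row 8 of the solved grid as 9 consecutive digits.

375968142

(1,5) = 2: row 1 has {3,5,6,7,8}; col 5 has {1,4,7,8,9}; box has {3,5,7,8,9} → only 2 remains.
(4,4) = 8: row 4 has {1,2,3,6,7,9}; col 4 has {5,9}; box has {1,2,4,7,9}; main diagonal has {2,3,7} → only 8 remains.
(5,4) = 6: row 5 has {1,3,7}; col 4 has {5,8,9}; box has {1,2,4,7,8,9} → only 6 remains.
(5,5) = 5: row 5 has {1,3,6,7}; col 5 has {1,2,4,7,8,9}; box has {1,2,4,6,7,8,9}; main diagonal has {2,3,7,8}; anti-diagonal has {1} → only 5 remains.
(6,1) = 1: row 6 has {2,4,6,8}; col 1 has {3,5,7,9}; box has {2,3,6,7} → only 1 remains.
(6,4) = 3: row 6 has {1,2,4,6,8}; col 4 has {5,6,8,9}; box has {1,2,4,5,6,7,8,9}; anti-diagonal has {1,5} → only 3 remains.
(6,7) = 7: row 6 has {1,2,3,4,6,8}; col 7 has {3,5,9}; box has {1,3,6,8} → only 7 remains.
(7,3) = 8: row 7 has {9}; col 3 has {2,6,7}; box has {2,3,4,9}; anti-diagonal has {1,3,5} → only 8 remains.
(8,5) = 6: row 8 has {2,3,9}; col 5 has {1,2,4,5,7,8,9}; box has {1,5,9} → only 6 remains.
(8,8) = 4: row 8 has {2,3,6,9}; col 8 has {1,3,6,8}; box has {2,3,8,9}; main diagonal has {2,3,5,7,8} → only 4 remains.
(9,1) = 6: row 9 has {1,2,3,4,5,8,9}; col 1 has {1,3,5,7,9}; box has {2,3,4,8,9}; anti-diagonal has {1,3,5,8} → only 6 remains.
(9,4) = 7: row 9 has {1,2,3,4,5,6,8,9}; col 4 has {3,5,6,8,9}; box has {1,5,6,9} → only 7 remains.
(2,4) = 4: row 2 has {1,5,7}; col 4 has {3,5,6,7,8,9}; box has {2,3,5,7,8,9} → only 4 remains.
(2,6) = 6: row 2 has {1,4,5,7}; col 6 has {1,2,3,5,7,9}; box has {2,3,4,5,7,8,9} → only 6 remains.
(3,3) = 1: row 3 has {3,5,7,8,9}; col 3 has {2,6,7,8}; box has {5,7,8}; main diagonal has {2,3,4,5,7,8} → only 1 remains.
(4,1) = 4: row 4 has {1,2,3,6,7,8,9}; col 1 has {1,3,5,6,7,9}; box has {1,2,3,6,7} → only 4 remains.
(4,8) = 5: row 4 has {1,2,3,4,6,7,8,9}; col 8 has {1,3,4,6,8}; box has {1,3,6,7,8} → only 5 remains.
(5,1) = 8: row 5 has {1,3,5,6,7}; col 1 has {1,3,4,5,6,7,9}; box has {1,2,3,4,6,7} → only 8 remains.
(5,3) = 9: row 5 has {1,3,5,6,7,8}; col 3 has {1,2,6,7,8}; box has {1,2,3,4,6,7,8} → only 9 remains.
(5,9) = 4: row 5 has {1,3,5,6,7,8,9}; col 9 has {1,2,3,6,7,8}; box has {1,3,5,6,7,8} → only 4 remains.
(6,2) = 5: row 6 has {1,2,3,4,6,7,8}; col 2 has {2,3,4,8}; box has {1,2,3,4,6,7,8,9} → only 5 remains.
(6,8) = 9: row 6 has {1,2,3,4,5,6,7,8}; col 8 has {1,3,4,5,6,8}; box has {1,3,4,5,6,7,8} → only 9 remains.
(7,4) = 2: row 7 has {8,9}; col 4 has {3,4,5,6,7,8,9}; box has {1,5,6,7,9} → only 2 remains.
(7,5) = 3: row 7 has {2,8,9}; col 5 has {1,2,4,5,6,7,8,9}; box has {1,2,5,6,7,9} → only 3 remains.
(7,6) = 4: row 7 has {2,3,8,9}; col 6 has {1,2,3,5,6,7,9}; box has {1,2,3,5,6,7,9} → only 4 remains.
(7,7) = 6: row 7 has {2,3,4,8,9}; col 7 has {3,5,7,9}; box has {2,3,4,8,9}; main diagonal has {1,2,3,4,5,7,8} → only 6 remains.
(7,8) = 7: row 7 has {2,3,4,6,8,9}; col 8 has {1,3,4,5,6,8,9}; box has {2,3,4,6,8,9} → only 7 remains.
(7,9) = 5: row 7 has {2,3,4,6,7,8,9}; col 9 has {1,2,3,4,6,7,8}; box has {2,3,4,6,7,8,9} → only 5 remains.
(8,2) = 7: row 8 has {2,3,4,6,9}; col 2 has {2,3,4,5,8}; box has {2,3,4,6,8,9}; anti-diagonal has {1,3,5,6,8} → only 7 remains.
(8,3) = 5: row 8 has {2,3,4,6,7,9}; col 3 has {1,2,6,7,8,9}; box has {2,3,4,6,7,8,9} → only 5 remains.
(8,6) = 8: row 8 has {2,3,4,5,6,7,9}; col 6 has {1,2,3,4,5,6,7,9}; box has {1,2,3,4,5,6,7,9} → only 8 remains.
(8,7) = 1: row 8 has {2,3,4,5,6,7,8,9}; col 7 has {3,5,6,7,9}; box has {2,3,4,5,6,7,8,9} → only 1 remains.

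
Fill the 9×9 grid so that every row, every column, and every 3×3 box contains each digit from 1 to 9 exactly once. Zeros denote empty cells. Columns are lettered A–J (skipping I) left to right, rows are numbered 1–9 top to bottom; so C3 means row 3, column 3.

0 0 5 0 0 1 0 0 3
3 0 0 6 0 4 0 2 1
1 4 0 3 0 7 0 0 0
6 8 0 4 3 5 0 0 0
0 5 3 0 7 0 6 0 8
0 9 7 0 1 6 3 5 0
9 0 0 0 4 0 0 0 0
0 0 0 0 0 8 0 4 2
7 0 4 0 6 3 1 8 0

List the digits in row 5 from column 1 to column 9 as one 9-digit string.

B2 = 7: row 2 has {1,2,3,4,6}; col 2 has {4,5,8,9}; box has {1,3,4,5} → only 7 remains.
J6 = 4: row 6 has {1,3,5,6,7,9}; col 9 has {1,2,3,8}; box has {3,5,6,8} → only 4 remains.
F7 = 2: row 7 has {4,9}; col 6 has {1,3,4,5,6,7,8}; box has {3,4,6,8} → only 2 remains.
A8 = 5: row 8 has {2,4,8}; col 1 has {1,3,6,7,9}; box has {4,7,9} → only 5 remains.
E8 = 9: row 8 has {2,4,5,8}; col 5 has {1,3,4,6,7}; box has {2,3,4,6,8} → only 9 remains.
G8 = 7: row 8 has {2,4,5,8,9}; col 7 has {1,3,6}; box has {1,2,4,8} → only 7 remains.
B9 = 2: row 9 has {1,3,4,6,7,8}; col 2 has {4,5,7,8,9}; box has {4,5,7,9} → only 2 remains.
D9 = 5: row 9 has {1,2,3,4,6,7,8}; col 4 has {3,4,6}; box has {2,3,4,6,8,9} → only 5 remains.
J9 = 9: row 9 has {1,2,3,4,5,6,7,8}; col 9 has {1,2,3,4,8}; box has {1,2,4,7,8} → only 9 remains.
B1 = 6: row 1 has {1,3,5}; col 2 has {2,4,5,7,8,9}; box has {1,3,4,5,7} → only 6 remains.
J4 = 7: row 4 has {3,4,5,6,8}; col 9 has {1,2,3,4,8,9}; box has {3,4,5,6,8} → only 7 remains.
F5 = 9: row 5 has {3,5,6,7,8}; col 6 has {1,2,3,4,5,6,7,8}; box has {1,3,4,5,6,7} → only 9 remains.
H5 = 1: row 5 has {3,5,6,7,8,9}; col 8 has {2,4,5,8}; box has {3,4,5,6,7,8} → only 1 remains.
A6 = 2: row 6 has {1,3,4,5,6,7,9}; col 1 has {1,3,5,6,7,9}; box has {3,5,6,7,8,9} → only 2 remains.
D6 = 8: row 6 has {1,2,3,4,5,6,7,9}; col 4 has {3,4,5,6}; box has {1,3,4,5,6,7,9} → only 8 remains.
G7 = 5: row 7 has {2,4,9}; col 7 has {1,3,6,7}; box has {1,2,4,7,8,9} → only 5 remains.
J7 = 6: row 7 has {2,4,5,9}; col 9 has {1,2,3,4,7,8,9}; box has {1,2,4,5,7,8,9} → only 6 remains.
D8 = 1: row 8 has {2,4,5,7,8,9}; col 4 has {3,4,5,6,8}; box has {2,3,4,5,6,8,9} → only 1 remains.
A1 = 8: row 1 has {1,3,5,6}; col 1 has {1,2,3,5,6,7,9}; box has {1,3,4,5,6,7} → only 8 remains.
E1 = 2: row 1 has {1,3,5,6,8}; col 5 has {1,3,4,6,7,9}; box has {1,3,4,6,7} → only 2 remains.
C2 = 9: row 2 has {1,2,3,4,6,7}; col 3 has {3,4,5,7}; box has {1,3,4,5,6,7,8} → only 9 remains.
G2 = 8: row 2 has {1,2,3,4,6,7,9}; col 7 has {1,3,5,6,7}; box has {1,2,3} → only 8 remains.
C3 = 2: row 3 has {1,3,4,7}; col 3 has {3,4,5,7,9}; box has {1,3,4,5,6,7,8,9} → only 2 remains.
G3 = 9: row 3 has {1,2,3,4,7}; col 7 has {1,3,5,6,7,8}; box has {1,2,3,8} → only 9 remains.
H3 = 6: row 3 has {1,2,3,4,7,9}; col 8 has {1,2,4,5,8}; box has {1,2,3,8,9} → only 6 remains.
J3 = 5: row 3 has {1,2,3,4,6,7,9}; col 9 has {1,2,3,4,6,7,8,9}; box has {1,2,3,6,8,9} → only 5 remains.
C4 = 1: row 4 has {3,4,5,6,7,8}; col 3 has {2,3,4,5,7,9}; box has {2,3,5,6,7,8,9} → only 1 remains.
G4 = 2: row 4 has {1,3,4,5,6,7,8}; col 7 has {1,3,5,6,7,8,9}; box has {1,3,4,5,6,7,8} → only 2 remains.
H4 = 9: row 4 has {1,2,3,4,5,6,7,8}; col 8 has {1,2,4,5,6,8}; box has {1,2,3,4,5,6,7,8} → only 9 remains.
A5 = 4: row 5 has {1,3,5,6,7,8,9}; col 1 has {1,2,3,5,6,7,8,9}; box has {1,2,3,5,6,7,8,9} → only 4 remains.
D5 = 2: row 5 has {1,3,4,5,6,7,8,9}; col 4 has {1,3,4,5,6,8}; box has {1,3,4,5,6,7,8,9} → only 2 remains.

453279618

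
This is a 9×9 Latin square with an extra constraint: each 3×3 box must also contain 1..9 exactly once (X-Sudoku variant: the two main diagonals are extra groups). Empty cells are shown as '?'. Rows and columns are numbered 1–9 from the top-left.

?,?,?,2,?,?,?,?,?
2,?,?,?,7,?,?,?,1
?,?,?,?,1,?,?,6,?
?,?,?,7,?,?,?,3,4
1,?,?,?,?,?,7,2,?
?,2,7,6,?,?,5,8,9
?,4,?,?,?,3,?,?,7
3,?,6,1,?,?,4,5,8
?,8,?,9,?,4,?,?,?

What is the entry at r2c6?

8

r5c9 = 6 (sole candidate).
r6c1 = 4 (sole candidate).
r6c5 = 3 (sole candidate).
r6c6 = 1 (sole candidate).
r8c5 = 2 (sole candidate).
r8c6 = 7 (sole candidate).
r9c8 = 1 (sole candidate).
r4c7 = 1 (sole candidate).
r7c8 = 9 (sole candidate).
r8c2 = 9 (sole candidate).
r2c8 = 4 (sole candidate).
r5c5 = 8 (sole candidate).
r7c1 = 5 (sole candidate).
r7c4 = 8 (sole candidate).
r7c5 = 6 (sole candidate).
r7c7 = 2 (sole candidate).
r9c1 = 7 (sole candidate).
r9c3 = 2 (sole candidate).
r9c5 = 5 (sole candidate).
r9c9 = 3 (sole candidate).
r1c8 = 7 (sole candidate).
r1c9 = 5 (sole candidate).
r2c2 = 6 (sole candidate).
r3c7 = 3 (sole candidate).
r3c9 = 2 (sole candidate).
r4c2 = 5 (sole candidate).
r4c5 = 9 (sole candidate).
r4c6 = 2 (sole candidate).
r5c2 = 3 (sole candidate).
r5c3 = 9 (sole candidate).
r5c6 = 5 (sole candidate).
r7c3 = 1 (sole candidate).
r9c7 = 6 (sole candidate).
r1c1 = 9 (sole candidate).
r1c2 = 1 (sole candidate).
r1c5 = 4 (sole candidate).
r1c7 = 8 (sole candidate).
r2c7 = 9 (sole candidate).
r3c1 = 8 (sole candidate).
r3c2 = 7 (sole candidate).
r3c3 = 4 (sole candidate).
r3c4 = 5 (sole candidate).
r3c6 = 9 (sole candidate).
r4c1 = 6 (sole candidate).
r4c3 = 8 (sole candidate).
r5c4 = 4 (sole candidate).
r1c3 = 3 (sole candidate).
r1c6 = 6 (sole candidate).
r2c3 = 5 (sole candidate).
r2c4 = 3 (sole candidate).
r2c6 = 8: row 2 has {1,2,3,4,5,6,7,9}; col 6 has {1,2,3,4,5,6,7,9}; box has {1,2,3,4,5,6,7,9} → only 8 remains.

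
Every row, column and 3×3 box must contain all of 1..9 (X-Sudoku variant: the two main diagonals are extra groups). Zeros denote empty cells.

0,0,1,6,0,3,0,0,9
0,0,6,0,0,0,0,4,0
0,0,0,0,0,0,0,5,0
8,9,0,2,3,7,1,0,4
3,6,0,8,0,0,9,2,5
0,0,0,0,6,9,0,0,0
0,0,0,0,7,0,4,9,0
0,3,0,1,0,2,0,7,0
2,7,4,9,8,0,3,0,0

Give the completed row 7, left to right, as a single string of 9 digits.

158376492

r1c1 = 5 (sole candidate).
r1c8 = 8 (sole candidate).
r2c2 = 8 (sole candidate).
r3c3 = 3 (sole candidate).
r3c7 = 6 (sole candidate).
r4c3 = 5 (sole candidate).
r4c8 = 6 (sole candidate).
r5c3 = 7 (sole candidate).
r5c5 = 1 (sole candidate).
r5c6 = 4 (sole candidate).
r6c3 = 2 (sole candidate).
r6c4 = 5 (sole candidate).
r6c8 = 3 (sole candidate).
r7c3 = 8: row 7 has {4,7,9}; col 3 has {1,2,3,4,5,6,7}; box has {2,3,4,7}; anti-diagonal has {1,2,3,4,5,6,7,9} → only 8 remains.
r7c4 = 3: row 7 has {4,7,8,9}; col 4 has {1,2,5,6,8,9}; box has {1,2,7,8,9} → only 3 remains.
r8c3 = 9 (sole candidate).
r9c8 = 1 (sole candidate).
r9c9 = 6 (sole candidate).
r2c4 = 7 (sole candidate).
r2c7 = 2 (sole candidate).
r3c4 = 4 (sole candidate).
r7c9 = 2: row 7 has {3,4,7,8,9}; col 9 has {4,5,6,9}; box has {1,3,4,6,7,9} → only 2 remains.
r8c1 = 6 (sole candidate).
r8c9 = 8 (sole candidate).
r9c6 = 5 (sole candidate).
r1c5 = 2 (sole candidate).
r1c7 = 7 (sole candidate).
r2c1 = 9 (sole candidate).
r2c5 = 5 (sole candidate).
r2c6 = 1 (sole candidate).
r2c9 = 3 (sole candidate).
r3c1 = 7 (sole candidate).
r3c2 = 2 (sole candidate).
r3c5 = 9 (sole candidate).
r3c6 = 8 (sole candidate).
r3c9 = 1 (sole candidate).
r6c7 = 8 (sole candidate).
r6c9 = 7 (sole candidate).
r7c1 = 1: row 7 has {2,3,4,7,8,9}; col 1 has {2,3,5,6,7,8,9}; box has {2,3,4,6,7,8,9} → only 1 remains.
r7c2 = 5: row 7 has {1,2,3,4,7,8,9}; col 2 has {2,3,6,7,8,9}; box has {1,2,3,4,6,7,8,9} → only 5 remains.
r7c6 = 6: row 7 has {1,2,3,4,5,7,8,9}; col 6 has {1,2,3,4,5,7,8,9}; box has {1,2,3,5,7,8,9} → only 6 remains.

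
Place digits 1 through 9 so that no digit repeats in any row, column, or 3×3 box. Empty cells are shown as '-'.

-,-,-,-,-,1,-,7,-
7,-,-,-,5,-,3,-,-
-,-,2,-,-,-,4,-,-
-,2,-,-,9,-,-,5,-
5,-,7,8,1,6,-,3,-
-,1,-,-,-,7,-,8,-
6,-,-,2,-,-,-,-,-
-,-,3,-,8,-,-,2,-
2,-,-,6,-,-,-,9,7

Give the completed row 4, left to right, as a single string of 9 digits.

826394751

r4c7 = 7: in row 4, 7 can only go here (every other open cell in that row sees a 7).
r4c9 = 1: in row 4, 1 can only go here (every other open cell in that row sees a 1).
r4c3 = 6: in row 4, 6 can only go here (every other open cell in that row sees a 6).
r4c1 = 8: in row 4, 8 can only go here (every other open cell in that row sees an 8).
r6c4 = 5: in row 6, 5 can only go here (every other open cell in that row sees a 5).
r8c4 = 1: in column 4, 1 can only go here (every other open cell in that column sees a 1).
r8c2 = 7: in row 8, 7 can only go here (every other open cell in that row sees a 7).
r7c5 = 7: in row 7, 7 can only go here (every other open cell in that row sees a 7).
r3c4 = 7: in row 3, 7 can only go here (every other open cell in that row sees a 7).
r3c1 = 1: in column 1, 1 can only go here (every other open cell in that column sees a 1).
r3c8 = 6: row 3 has {1,2,4,7}; col 8 has {2,3,5,7,8,9}; box has {3,4,7} → only 6 remains.
r2c8 = 1: row 2 has {3,5,7}; col 8 has {2,3,5,6,7,8,9}; box has {3,4,6,7} → only 1 remains.
r3c5 = 3: row 3 has {1,2,4,6,7}; col 5 has {1,5,7,8,9}; box has {1,5,7} → only 3 remains.
r7c8 = 4: row 7 has {2,6,7}; col 8 has {1,2,3,5,6,7,8,9}; box has {2,7,9} → only 4 remains.
r9c5 = 4: row 9 has {2,6,7,9}; col 5 has {1,3,5,7,8,9}; box has {1,2,6,7,8} → only 4 remains.
r6c5 = 2: row 6 has {1,5,7,8}; col 5 has {1,3,4,5,7,8,9}; box has {1,5,6,7,8,9} → only 2 remains.
r1c5 = 6: row 1 has {1,7}; col 5 has {1,2,3,4,5,7,8,9}; box has {1,3,5,7} → only 6 remains.
r2c2 = 6: in row 2, 6 can only go here (every other open cell in that row sees a 6).
r6c1 = 3: in row 6, 3 can only go here (every other open cell in that row sees a 3).
r1c2 = 3: in row 1, 3 can only go here (every other open cell in that row sees a 3).
r8c1 = 4: in row 8, 4 can only go here (every other open cell in that row sees a 4).
r1c1 = 9: row 1 has {1,3,6,7}; col 1 has {1,2,3,4,5,6,7,8}; box has {1,2,3,6,7} → only 9 remains.
r1c4 = 4: row 1 has {1,3,6,7,9}; col 4 has {1,2,5,6,7,8}; box has {1,3,5,6,7} → only 4 remains.
r2c4 = 9: row 2 has {1,3,5,6,7}; col 4 has {1,2,4,5,6,7,8}; box has {1,3,4,5,6,7} → only 9 remains.
r3c6 = 8: row 3 has {1,2,3,4,6,7}; col 6 has {1,6,7}; box has {1,3,4,5,6,7,9} → only 8 remains.
r4c4 = 3: row 4 has {1,2,5,6,7,8,9}; col 4 has {1,2,4,5,6,7,8,9}; box has {1,2,5,6,7,8,9} → only 3 remains.
r4c6 = 4: row 4 has {1,2,3,5,6,7,8,9}; col 6 has {1,6,7,8}; box has {1,2,3,5,6,7,8,9} → only 4 remains.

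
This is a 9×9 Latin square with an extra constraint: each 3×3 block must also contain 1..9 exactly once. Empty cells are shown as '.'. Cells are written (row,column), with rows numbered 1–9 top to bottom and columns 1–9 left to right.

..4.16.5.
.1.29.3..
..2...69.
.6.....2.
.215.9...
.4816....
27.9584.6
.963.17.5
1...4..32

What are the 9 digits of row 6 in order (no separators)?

(5,7) = 8 (sole candidate).
(6,8) = 7: row 6 has {1,4,6,8}; col 8 has {2,3,5,9}; box has {2,8} → only 7 remains.
(7,3) = 3 (sole candidate).
(7,8) = 1 (sole candidate).
(8,5) = 2 (sole candidate).
(8,8) = 8 (sole candidate).
(9,3) = 5 (sole candidate).
(9,6) = 7 (sole candidate).
(9,7) = 9 (sole candidate).
(1,7) = 2 (sole candidate).
(2,3) = 7 (sole candidate).
(2,8) = 4 (sole candidate).
(2,9) = 8 (sole candidate).
(4,3) = 9 (sole candidate).
(5,8) = 6 (sole candidate).
(6,7) = 5: row 6 has {1,4,6,7,8}; col 7 has {2,3,4,6,7,8,9}; box has {2,6,7,8} → only 5 remains.
(8,1) = 4 (sole candidate).
(9,2) = 8 (sole candidate).
(9,4) = 6 (sole candidate).
(1,2) = 3 (sole candidate).
(1,9) = 7 (sole candidate).
(2,6) = 5 (sole candidate).
(3,2) = 5 (sole candidate).
(3,9) = 1 (sole candidate).
(4,7) = 1 (sole candidate).
(6,1) = 3: row 6 has {1,4,5,6,7,8}; col 1 has {1,2,4}; box has {1,2,4,6,8,9} → only 3 remains.
(6,6) = 2: row 6 has {1,3,4,5,6,7,8}; col 6 has {1,5,6,7,8,9}; box has {1,5,6,9} → only 2 remains.
(6,9) = 9: row 6 has {1,2,3,4,5,6,7,8}; col 9 has {1,2,5,6,7,8}; box has {1,2,5,6,7,8} → only 9 remains.

348162579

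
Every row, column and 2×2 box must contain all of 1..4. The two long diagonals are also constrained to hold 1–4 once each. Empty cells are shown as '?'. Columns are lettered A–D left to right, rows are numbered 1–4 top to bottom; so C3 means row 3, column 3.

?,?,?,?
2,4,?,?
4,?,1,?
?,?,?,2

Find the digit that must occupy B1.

A1 = 3 (sole candidate).
B1 = 1: row 1 has {3}; col 2 has {4}; box has {2,3,4} → only 1 remains.

1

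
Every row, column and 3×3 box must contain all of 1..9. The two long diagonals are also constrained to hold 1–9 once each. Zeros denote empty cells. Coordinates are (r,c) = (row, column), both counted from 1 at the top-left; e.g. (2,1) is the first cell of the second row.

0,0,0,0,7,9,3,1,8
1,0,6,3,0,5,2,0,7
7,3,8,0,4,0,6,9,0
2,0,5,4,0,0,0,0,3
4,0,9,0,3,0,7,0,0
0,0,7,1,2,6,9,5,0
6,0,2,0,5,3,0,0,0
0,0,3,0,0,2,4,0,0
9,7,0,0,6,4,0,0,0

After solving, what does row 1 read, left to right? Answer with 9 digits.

(1,1) = 5: row 1 has {1,3,7,8,9}; col 1 has {1,2,4,6,7,9}; box has {1,3,6,7,8}; main diagonal has {3,4,6,8} → only 5 remains.
(1,3) = 4: row 1 has {1,3,5,7,8,9}; col 3 has {2,3,5,6,7,8,9}; box has {1,3,5,6,7,8} → only 4 remains.
(2,2) = 9: row 2 has {1,2,3,5,6,7}; col 2 has {3,7}; box has {1,3,4,5,6,7,8}; main diagonal has {3,4,5,6,8} → only 9 remains.
(2,5) = 8: row 2 has {1,2,3,5,6,7,9}; col 5 has {2,3,4,5,6,7}; box has {3,4,5,7,9} → only 8 remains.
(2,8) = 4: row 2 has {1,2,3,5,6,7,8,9}; col 8 has {1,5,9}; box has {1,2,3,6,7,8,9}; anti-diagonal has {1,2,3,6,8,9} → only 4 remains.
(3,4) = 2: row 3 has {3,4,6,7,8,9}; col 4 has {1,3,4}; box has {3,4,5,7,8,9} → only 2 remains.
(3,6) = 1: row 3 has {2,3,4,6,7,8,9}; col 6 has {2,3,4,5,6,9}; box has {2,3,4,5,7,8,9} → only 1 remains.
(3,9) = 5: row 3 has {1,2,3,4,6,7,8,9}; col 9 has {3,7,8}; box has {1,2,3,4,6,7,8,9} → only 5 remains.
(4,5) = 9: row 4 has {2,3,4,5}; col 5 has {2,3,4,5,6,7,8}; box has {1,2,3,4,6} → only 9 remains.
(4,6) = 7: row 4 has {2,3,4,5,9}; col 6 has {1,2,3,4,5,6,9}; box has {1,2,3,4,6,9}; anti-diagonal has {1,2,3,4,6,8,9} → only 7 remains.
(5,6) = 8: row 5 has {3,4,7,9}; col 6 has {1,2,3,4,5,6,7,9}; box has {1,2,3,4,6,7,9} → only 8 remains.
(6,2) = 8: row 6 has {1,2,5,6,7,9}; col 2 has {3,7,9}; box has {2,4,5,7,9} → only 8 remains.
(6,9) = 4: row 6 has {1,2,5,6,7,8,9}; col 9 has {3,5,7,8}; box has {3,5,7,9} → only 4 remains.
(7,7) = 1: row 7 has {2,3,5,6}; col 7 has {2,3,4,6,7,9}; box has {4}; main diagonal has {3,4,5,6,8,9} → only 1 remains.
(7,9) = 9: row 7 has {1,2,3,5,6}; col 9 has {3,4,5,7,8}; box has {1,4} → only 9 remains.
(8,1) = 8: row 8 has {2,3,4}; col 1 has {1,2,4,5,6,7,9}; box has {2,3,6,7,9} → only 8 remains.
(8,2) = 5: row 8 has {2,3,4,8}; col 2 has {3,7,8,9}; box has {2,3,6,7,8,9}; anti-diagonal has {1,2,3,4,6,7,8,9} → only 5 remains.
(8,5) = 1: row 8 has {2,3,4,5,8}; col 5 has {2,3,4,5,6,7,8,9}; box has {2,3,4,5,6} → only 1 remains.
(8,8) = 7: row 8 has {1,2,3,4,5,8}; col 8 has {1,4,5,9}; box has {1,4,9}; main diagonal has {1,3,4,5,6,8,9} → only 7 remains.
(8,9) = 6: row 8 has {1,2,3,4,5,7,8}; col 9 has {3,4,5,7,8,9}; box has {1,4,7,9} → only 6 remains.
(9,3) = 1: row 9 has {4,6,7,9}; col 3 has {2,3,4,5,6,7,8,9}; box has {2,3,5,6,7,8,9} → only 1 remains.
(9,4) = 8: row 9 has {1,4,6,7,9}; col 4 has {1,2,3,4}; box has {1,2,3,4,5,6} → only 8 remains.
(9,7) = 5: row 9 has {1,4,6,7,8,9}; col 7 has {1,2,3,4,6,7,9}; box has {1,4,6,7,9} → only 5 remains.
(9,9) = 2: row 9 has {1,4,5,6,7,8,9}; col 9 has {3,4,5,6,7,8,9}; box has {1,4,5,6,7,9}; main diagonal has {1,3,4,5,6,7,8,9} → only 2 remains.
(1,2) = 2: row 1 has {1,3,4,5,7,8,9}; col 2 has {3,5,7,8,9}; box has {1,3,4,5,6,7,8,9} → only 2 remains.
(1,4) = 6: row 1 has {1,2,3,4,5,7,8,9}; col 4 has {1,2,3,4,8}; box has {1,2,3,4,5,7,8,9} → only 6 remains.

524679318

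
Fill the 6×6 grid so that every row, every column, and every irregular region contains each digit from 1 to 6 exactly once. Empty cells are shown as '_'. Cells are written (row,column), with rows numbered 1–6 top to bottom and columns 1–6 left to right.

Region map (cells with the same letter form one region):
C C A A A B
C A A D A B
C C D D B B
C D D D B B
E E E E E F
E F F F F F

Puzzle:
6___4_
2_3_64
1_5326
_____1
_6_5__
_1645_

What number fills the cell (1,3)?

1

(2,2) = 5: row 2 has {2,3,4,6}; col 2 has {1,6}; region has {3,4,6} → only 5 remains.
(2,4) = 1: row 2 has {2,3,4,5,6}; col 4 has {3,4,5}; region has {3,5} → only 1 remains.
(3,2) = 4: row 3 has {1,2,3,5,6}; col 2 has {1,5,6}; region has {1,2,6} → only 4 remains.
(4,2) = 2: row 4 has {1}; col 2 has {1,4,5,6}; region has {1,3,5} → only 2 remains.
(4,3) = 4: row 4 has {1,2}; col 3 has {3,5,6}; region has {1,2,3,5} → only 4 remains.
(4,4) = 6: row 4 has {1,2,4}; col 4 has {1,3,4,5}; region has {1,2,3,4,5} → only 6 remains.
(4,5) = 3: row 4 has {1,2,4,6}; col 5 has {2,4,5,6}; region has {1,2,4,6} → only 3 remains.
(5,5) = 1: row 5 has {5,6}; col 5 has {2,3,4,5,6}; region has {5,6} → only 1 remains.
(6,1) = 3: row 6 has {1,4,5,6}; col 1 has {1,2,6}; region has {1,5,6} → only 3 remains.
(6,6) = 2: row 6 has {1,3,4,5,6}; col 6 has {1,4,6}; region has {1,4,5,6} → only 2 remains.
(1,2) = 3: row 1 has {4,6}; col 2 has {1,2,4,5,6}; region has {1,2,4,6} → only 3 remains.
(1,4) = 2: row 1 has {3,4,6}; col 4 has {1,3,4,5,6}; region has {3,4,5,6} → only 2 remains.
(1,6) = 5: row 1 has {2,3,4,6}; col 6 has {1,2,4,6}; region has {1,2,3,4,6} → only 5 remains.
(4,1) = 5: row 4 has {1,2,3,4,6}; col 1 has {1,2,3,6}; region has {1,2,3,4,6} → only 5 remains.
(5,1) = 4: row 5 has {1,5,6}; col 1 has {1,2,3,5,6}; region has {1,3,5,6} → only 4 remains.
(5,3) = 2: row 5 has {1,4,5,6}; col 3 has {3,4,5,6}; region has {1,3,4,5,6} → only 2 remains.
(5,6) = 3: row 5 has {1,2,4,5,6}; col 6 has {1,2,4,5,6}; region has {1,2,4,5,6} → only 3 remains.
(1,3) = 1: row 1 has {2,3,4,5,6}; col 3 has {2,3,4,5,6}; region has {2,3,4,5,6} → only 1 remains.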